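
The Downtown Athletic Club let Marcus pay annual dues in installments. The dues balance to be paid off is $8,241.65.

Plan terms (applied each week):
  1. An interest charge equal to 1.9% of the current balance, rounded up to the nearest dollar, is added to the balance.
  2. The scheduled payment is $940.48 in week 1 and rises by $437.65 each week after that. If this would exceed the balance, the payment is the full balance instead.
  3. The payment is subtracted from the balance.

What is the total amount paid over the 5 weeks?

Week 1: $8,241.65 +$157.00 interest = $8,398.65; pay $940.48 → $7,458.17
Week 2: $7,458.17 +$142.00 interest = $7,600.17; pay $1,378.13 → $6,222.04
Week 3: $6,222.04 +$119.00 interest = $6,341.04; pay $1,815.78 → $4,525.26
Week 4: $4,525.26 +$86.00 interest = $4,611.26; pay $2,253.43 → $2,357.83
Week 5: $2,357.83 +$45.00 interest = $2,402.83; pay $2,402.83 → $0.00
Total paid: $8,790.65

$8,790.65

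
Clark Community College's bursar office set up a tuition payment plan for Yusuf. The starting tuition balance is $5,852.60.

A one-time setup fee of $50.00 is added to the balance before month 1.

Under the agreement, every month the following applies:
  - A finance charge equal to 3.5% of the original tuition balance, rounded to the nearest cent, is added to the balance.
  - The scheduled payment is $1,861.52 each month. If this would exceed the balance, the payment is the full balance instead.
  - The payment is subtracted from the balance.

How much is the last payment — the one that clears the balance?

Month 1: $5,902.60 +$204.84 interest = $6,107.44; pay $1,861.52 → $4,245.92
Month 2: $4,245.92 +$204.84 interest = $4,450.76; pay $1,861.52 → $2,589.24
Month 3: $2,589.24 +$204.84 interest = $2,794.08; pay $1,861.52 → $932.56
Month 4: $932.56 +$204.84 interest = $1,137.40; pay $1,137.40 → $0.00

$1,137.40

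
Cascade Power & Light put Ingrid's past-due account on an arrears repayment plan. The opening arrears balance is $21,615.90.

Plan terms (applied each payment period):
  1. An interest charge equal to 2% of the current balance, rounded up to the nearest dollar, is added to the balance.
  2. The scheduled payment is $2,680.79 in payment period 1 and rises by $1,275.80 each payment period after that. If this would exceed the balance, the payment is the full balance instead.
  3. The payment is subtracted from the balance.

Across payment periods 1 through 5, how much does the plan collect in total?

Payment period 1: opening $21,615.90; interest $433.00 → $22,048.90; payment $2,680.79; balance $19,368.11
Payment period 2: opening $19,368.11; interest $388.00 → $19,756.11; payment $3,956.59; balance $15,799.52
Payment period 3: opening $15,799.52; interest $316.00 → $16,115.52; payment $5,232.39; balance $10,883.13
Payment period 4: opening $10,883.13; interest $218.00 → $11,101.13; payment $6,508.19; balance $4,592.94
Payment period 5: opening $4,592.94; interest $92.00 → $4,684.94; payment $4,684.94; balance $0.00
Total paid: $23,062.90

$23,062.90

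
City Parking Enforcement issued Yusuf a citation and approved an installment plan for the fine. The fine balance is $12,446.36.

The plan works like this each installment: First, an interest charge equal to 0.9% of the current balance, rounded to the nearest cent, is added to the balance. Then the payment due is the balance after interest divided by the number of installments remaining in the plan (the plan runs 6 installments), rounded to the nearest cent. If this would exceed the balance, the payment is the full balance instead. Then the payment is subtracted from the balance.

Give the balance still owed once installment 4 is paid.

Installment 1: opening $12,446.36; interest $112.02 → $12,558.38; payment $2,093.06; balance $10,465.32
Installment 2: opening $10,465.32; interest $94.19 → $10,559.51; payment $2,111.90; balance $8,447.61
Installment 3: opening $8,447.61; interest $76.03 → $8,523.64; payment $2,130.91; balance $6,392.73
Installment 4: opening $6,392.73; interest $57.53 → $6,450.26; payment $2,150.09; balance $4,300.17

$4,300.17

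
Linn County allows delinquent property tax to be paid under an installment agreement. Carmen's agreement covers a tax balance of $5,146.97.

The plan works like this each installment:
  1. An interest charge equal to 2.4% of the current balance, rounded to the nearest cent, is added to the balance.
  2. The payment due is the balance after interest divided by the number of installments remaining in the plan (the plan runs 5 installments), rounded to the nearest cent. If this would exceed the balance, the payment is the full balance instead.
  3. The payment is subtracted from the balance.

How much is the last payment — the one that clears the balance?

$1,158.99

Installment 1: opening $5,146.97; interest $123.53 → $5,270.50; payment $1,054.10; balance $4,216.40
Installment 2: opening $4,216.40; interest $101.19 → $4,317.59; payment $1,079.40; balance $3,238.19
Installment 3: opening $3,238.19; interest $77.72 → $3,315.91; payment $1,105.30; balance $2,210.61
Installment 4: opening $2,210.61; interest $53.05 → $2,263.66; payment $1,131.83; balance $1,131.83
Installment 5: opening $1,131.83; interest $27.16 → $1,158.99; payment $1,158.99; balance $0.00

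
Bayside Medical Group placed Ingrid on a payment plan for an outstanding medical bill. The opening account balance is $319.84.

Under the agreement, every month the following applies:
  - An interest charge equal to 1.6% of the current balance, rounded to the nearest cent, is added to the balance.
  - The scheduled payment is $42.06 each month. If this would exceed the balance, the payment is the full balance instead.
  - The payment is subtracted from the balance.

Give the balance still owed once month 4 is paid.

Month 1: opening $319.84; interest $5.12 → $324.96; payment $42.06; balance $282.90
Month 2: opening $282.90; interest $4.53 → $287.43; payment $42.06; balance $245.37
Month 3: opening $245.37; interest $3.93 → $249.30; payment $42.06; balance $207.24
Month 4: opening $207.24; interest $3.32 → $210.56; payment $42.06; balance $168.50

$168.50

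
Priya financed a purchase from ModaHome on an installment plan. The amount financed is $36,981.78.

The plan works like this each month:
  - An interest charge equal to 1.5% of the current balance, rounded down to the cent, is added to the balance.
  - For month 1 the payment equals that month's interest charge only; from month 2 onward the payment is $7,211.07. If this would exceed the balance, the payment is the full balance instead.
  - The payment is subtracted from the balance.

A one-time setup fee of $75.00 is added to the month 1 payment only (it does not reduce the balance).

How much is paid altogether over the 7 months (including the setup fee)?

Month 1: opening $36,981.78; interest $554.72 → $37,536.50; payment $554.72 (+ $75.00 fee); balance $36,981.78
Month 2: opening $36,981.78; interest $554.72 → $37,536.50; payment $7,211.07; balance $30,325.43
Month 3: opening $30,325.43; interest $454.88 → $30,780.31; payment $7,211.07; balance $23,569.24
Month 4: opening $23,569.24; interest $353.53 → $23,922.77; payment $7,211.07; balance $16,711.70
Month 5: opening $16,711.70; interest $250.67 → $16,962.37; payment $7,211.07; balance $9,751.30
Month 6: opening $9,751.30; interest $146.26 → $9,897.56; payment $7,211.07; balance $2,686.49
Month 7: opening $2,686.49; interest $40.29 → $2,726.78; payment $2,726.78; balance $0.00
Total paid: $39,411.85

$39,411.85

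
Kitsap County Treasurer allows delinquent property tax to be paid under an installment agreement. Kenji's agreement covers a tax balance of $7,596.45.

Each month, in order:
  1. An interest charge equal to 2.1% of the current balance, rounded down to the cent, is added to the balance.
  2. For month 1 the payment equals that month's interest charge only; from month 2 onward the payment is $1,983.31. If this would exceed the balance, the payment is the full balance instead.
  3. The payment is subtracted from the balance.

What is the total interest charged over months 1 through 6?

# | Opening | Interest | Payment | End bal
1 | $7,596.45 | $159.52 | $159.52 | $7,596.45
2 | $7,596.45 | $159.52 | $1,983.31 | $5,772.66
3 | $5,772.66 | $121.22 | $1,983.31 | $3,910.57
4 | $3,910.57 | $82.12 | $1,983.31 | $2,009.38
5 | $2,009.38 | $42.19 | $1,983.31 | $68.26
6 | $68.26 | $1.43 | $69.69 | $0.00
Total interest: $159.52 + $159.52 + $121.22 + $82.12 + $42.19 + $1.43 = $566.00

$566.00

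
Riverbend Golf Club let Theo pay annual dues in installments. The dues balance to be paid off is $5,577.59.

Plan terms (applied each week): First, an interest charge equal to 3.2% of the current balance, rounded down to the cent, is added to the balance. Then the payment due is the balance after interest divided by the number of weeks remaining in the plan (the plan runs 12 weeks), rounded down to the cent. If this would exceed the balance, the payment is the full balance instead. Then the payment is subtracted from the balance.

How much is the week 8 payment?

$598.00

Week 1: $5,577.59 +$178.48 interest = $5,756.07; pay $479.67 → $5,276.40
Week 2: $5,276.40 +$168.84 interest = $5,445.24; pay $495.02 → $4,950.22
Week 3: $4,950.22 +$158.40 interest = $5,108.62; pay $510.86 → $4,597.76
Week 4: $4,597.76 +$147.12 interest = $4,744.88; pay $527.20 → $4,217.68
Week 5: $4,217.68 +$134.96 interest = $4,352.64; pay $544.08 → $3,808.56
Week 6: $3,808.56 +$121.87 interest = $3,930.43; pay $561.49 → $3,368.94
Week 7: $3,368.94 +$107.80 interest = $3,476.74; pay $579.45 → $2,897.29
Week 8: $2,897.29 +$92.71 interest = $2,990.00; pay $598.00 → $2,392.00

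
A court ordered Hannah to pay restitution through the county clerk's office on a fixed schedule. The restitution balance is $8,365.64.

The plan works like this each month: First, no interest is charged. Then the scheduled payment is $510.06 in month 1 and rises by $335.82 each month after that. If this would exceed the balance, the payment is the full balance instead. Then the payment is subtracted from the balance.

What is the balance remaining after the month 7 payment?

$0.00

Month 1: opening $8,365.64; payment $510.06; balance $7,855.58
Month 2: opening $7,855.58; payment $845.88; balance $7,009.70
Month 3: opening $7,009.70; payment $1,181.70; balance $5,828.00
Month 4: opening $5,828.00; payment $1,517.52; balance $4,310.48
Month 5: opening $4,310.48; payment $1,853.34; balance $2,457.14
Month 6: opening $2,457.14; payment $2,189.16; balance $267.98
Month 7: opening $267.98; payment $267.98; balance $0.00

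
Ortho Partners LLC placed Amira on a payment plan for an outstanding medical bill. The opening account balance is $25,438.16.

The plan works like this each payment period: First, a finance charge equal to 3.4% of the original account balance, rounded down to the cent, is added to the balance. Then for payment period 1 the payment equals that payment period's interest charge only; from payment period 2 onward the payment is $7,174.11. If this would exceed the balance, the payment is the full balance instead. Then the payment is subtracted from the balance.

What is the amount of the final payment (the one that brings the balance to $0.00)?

$1,066.17

# | Opening | Interest | Payment | End bal
1 | $25,438.16 | $864.89 | $864.89 | $25,438.16
2 | $25,438.16 | $864.89 | $7,174.11 | $19,128.94
3 | $19,128.94 | $864.89 | $7,174.11 | $12,819.72
4 | $12,819.72 | $864.89 | $7,174.11 | $6,510.50
5 | $6,510.50 | $864.89 | $7,174.11 | $201.28
6 | $201.28 | $864.89 | $1,066.17 | $0.00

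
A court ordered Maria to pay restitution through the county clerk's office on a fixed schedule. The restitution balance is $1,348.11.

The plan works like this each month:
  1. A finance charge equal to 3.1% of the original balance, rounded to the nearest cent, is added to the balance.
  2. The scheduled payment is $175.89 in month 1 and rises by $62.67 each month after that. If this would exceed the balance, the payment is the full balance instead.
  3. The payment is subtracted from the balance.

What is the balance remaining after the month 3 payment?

# | Opening | Interest | Payment | End bal
1 | $1,348.11 | $41.79 | $175.89 | $1,214.01
2 | $1,214.01 | $41.79 | $238.56 | $1,017.24
3 | $1,017.24 | $41.79 | $301.23 | $757.80

$757.80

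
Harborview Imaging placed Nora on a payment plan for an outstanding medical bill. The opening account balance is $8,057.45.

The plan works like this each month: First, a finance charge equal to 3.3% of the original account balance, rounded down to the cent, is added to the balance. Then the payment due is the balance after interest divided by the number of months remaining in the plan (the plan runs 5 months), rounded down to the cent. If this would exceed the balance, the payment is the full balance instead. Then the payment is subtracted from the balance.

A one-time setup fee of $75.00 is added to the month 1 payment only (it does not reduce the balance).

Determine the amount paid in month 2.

$1,731.14

Month 1: opening $8,057.45; interest $265.89 → $8,323.34; payment $1,664.66 (+ $75.00 fee); balance $6,658.68
Month 2: opening $6,658.68; interest $265.89 → $6,924.57; payment $1,731.14; balance $5,193.43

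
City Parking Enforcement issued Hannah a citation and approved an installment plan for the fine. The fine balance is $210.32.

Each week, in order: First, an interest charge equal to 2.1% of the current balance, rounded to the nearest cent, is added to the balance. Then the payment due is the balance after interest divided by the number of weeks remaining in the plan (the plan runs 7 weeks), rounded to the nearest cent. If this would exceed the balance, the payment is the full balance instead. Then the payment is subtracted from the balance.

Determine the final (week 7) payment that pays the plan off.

Week 1: opening $210.32; interest $4.42 → $214.74; payment $30.68; balance $184.06
Week 2: opening $184.06; interest $3.87 → $187.93; payment $31.32; balance $156.61
Week 3: opening $156.61; interest $3.29 → $159.90; payment $31.98; balance $127.92
Week 4: opening $127.92; interest $2.69 → $130.61; payment $32.65; balance $97.96
Week 5: opening $97.96; interest $2.06 → $100.02; payment $33.34; balance $66.68
Week 6: opening $66.68; interest $1.40 → $68.08; payment $34.04; balance $34.04
Week 7: opening $34.04; interest $0.71 → $34.75; payment $34.75; balance $0.00

$34.75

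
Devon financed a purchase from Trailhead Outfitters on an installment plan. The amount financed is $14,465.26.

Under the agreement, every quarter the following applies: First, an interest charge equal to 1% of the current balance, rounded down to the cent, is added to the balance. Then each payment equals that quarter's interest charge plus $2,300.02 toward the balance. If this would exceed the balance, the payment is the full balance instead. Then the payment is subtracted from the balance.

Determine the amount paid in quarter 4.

$2,375.67

Quarter 1: opening $14,465.26; interest $144.65 → $14,609.91; payment $2,444.67; balance $12,165.24
Quarter 2: opening $12,165.24; interest $121.65 → $12,286.89; payment $2,421.67; balance $9,865.22
Quarter 3: opening $9,865.22; interest $98.65 → $9,963.87; payment $2,398.67; balance $7,565.20
Quarter 4: opening $7,565.20; interest $75.65 → $7,640.85; payment $2,375.67; balance $5,265.18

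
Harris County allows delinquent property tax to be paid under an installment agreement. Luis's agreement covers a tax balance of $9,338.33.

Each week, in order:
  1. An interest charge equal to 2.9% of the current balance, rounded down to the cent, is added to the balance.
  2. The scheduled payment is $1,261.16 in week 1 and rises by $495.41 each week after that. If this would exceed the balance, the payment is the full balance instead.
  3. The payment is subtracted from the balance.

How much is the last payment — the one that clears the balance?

$2,233.86

Week 1: $9,338.33 +$270.81 interest = $9,609.14; pay $1,261.16 → $8,347.98
Week 2: $8,347.98 +$242.09 interest = $8,590.07; pay $1,756.57 → $6,833.50
Week 3: $6,833.50 +$198.17 interest = $7,031.67; pay $2,251.98 → $4,779.69
Week 4: $4,779.69 +$138.61 interest = $4,918.30; pay $2,747.39 → $2,170.91
Week 5: $2,170.91 +$62.95 interest = $2,233.86; pay $2,233.86 → $0.00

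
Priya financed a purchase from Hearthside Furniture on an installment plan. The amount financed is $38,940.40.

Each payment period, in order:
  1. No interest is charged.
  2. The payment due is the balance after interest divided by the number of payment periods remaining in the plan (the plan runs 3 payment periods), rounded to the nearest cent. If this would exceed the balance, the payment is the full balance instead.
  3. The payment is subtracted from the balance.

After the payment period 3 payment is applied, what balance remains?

$0.00

Payment period 1: opening $38,940.40; payment $12,980.13; balance $25,960.27
Payment period 2: opening $25,960.27; payment $12,980.14; balance $12,980.13
Payment period 3: opening $12,980.13; payment $12,980.13; balance $0.00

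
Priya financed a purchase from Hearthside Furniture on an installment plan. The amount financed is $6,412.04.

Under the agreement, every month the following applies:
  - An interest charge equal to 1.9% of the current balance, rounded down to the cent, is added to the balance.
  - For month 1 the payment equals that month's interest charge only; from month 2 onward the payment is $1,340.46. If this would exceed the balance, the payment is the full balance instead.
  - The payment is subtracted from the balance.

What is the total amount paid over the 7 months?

$6,908.56

Month 1: $6,412.04 +$121.82 interest = $6,533.86; pay $121.82 → $6,412.04
Month 2: $6,412.04 +$121.82 interest = $6,533.86; pay $1,340.46 → $5,193.40
Month 3: $5,193.40 +$98.67 interest = $5,292.07; pay $1,340.46 → $3,951.61
Month 4: $3,951.61 +$75.08 interest = $4,026.69; pay $1,340.46 → $2,686.23
Month 5: $2,686.23 +$51.03 interest = $2,737.26; pay $1,340.46 → $1,396.80
Month 6: $1,396.80 +$26.53 interest = $1,423.33; pay $1,340.46 → $82.87
Month 7: $82.87 +$1.57 interest = $84.44; pay $84.44 → $0.00
Total paid: $6,908.56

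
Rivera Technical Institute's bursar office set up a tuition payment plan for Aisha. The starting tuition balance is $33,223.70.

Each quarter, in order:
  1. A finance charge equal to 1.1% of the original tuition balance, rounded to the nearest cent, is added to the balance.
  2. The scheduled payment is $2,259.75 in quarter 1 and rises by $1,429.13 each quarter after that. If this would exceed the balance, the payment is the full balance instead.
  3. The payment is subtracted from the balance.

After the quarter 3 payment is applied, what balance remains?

# | Opening | Interest | Payment | End bal
1 | $33,223.70 | $365.46 | $2,259.75 | $31,329.41
2 | $31,329.41 | $365.46 | $3,688.88 | $28,005.99
3 | $28,005.99 | $365.46 | $5,118.01 | $23,253.44

$23,253.44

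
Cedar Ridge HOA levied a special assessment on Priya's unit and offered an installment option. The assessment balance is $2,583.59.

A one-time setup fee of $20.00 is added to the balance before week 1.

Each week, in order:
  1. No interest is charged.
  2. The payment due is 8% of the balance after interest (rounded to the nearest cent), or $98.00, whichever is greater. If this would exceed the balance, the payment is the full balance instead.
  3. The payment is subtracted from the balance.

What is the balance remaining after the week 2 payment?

Week 1: $2,603.59 − $208.29 → $2,395.30
Week 2: $2,395.30 − $191.62 → $2,203.68

$2,203.68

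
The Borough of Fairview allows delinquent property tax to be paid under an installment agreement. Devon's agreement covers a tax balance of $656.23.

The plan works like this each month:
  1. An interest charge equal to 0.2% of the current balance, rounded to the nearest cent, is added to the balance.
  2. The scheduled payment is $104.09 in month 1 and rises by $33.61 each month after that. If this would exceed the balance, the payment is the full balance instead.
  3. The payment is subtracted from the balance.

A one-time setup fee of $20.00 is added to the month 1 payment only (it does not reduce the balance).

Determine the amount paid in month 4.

Month 1: $656.23 +$1.31 interest = $657.54; pay $104.09 (+ $20.00 fee) → $553.45
Month 2: $553.45 +$1.11 interest = $554.56; pay $137.70 → $416.86
Month 3: $416.86 +$0.83 interest = $417.69; pay $171.31 → $246.38
Month 4: $246.38 +$0.49 interest = $246.87; pay $204.92 → $41.95

$204.92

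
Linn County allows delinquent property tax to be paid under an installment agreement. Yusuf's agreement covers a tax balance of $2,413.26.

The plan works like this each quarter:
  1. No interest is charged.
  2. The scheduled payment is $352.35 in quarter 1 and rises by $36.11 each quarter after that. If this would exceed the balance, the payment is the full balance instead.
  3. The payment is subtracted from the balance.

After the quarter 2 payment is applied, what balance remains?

$1,672.45

Quarter 1: $2,413.26 − $352.35 → $2,060.91
Quarter 2: $2,060.91 − $388.46 → $1,672.45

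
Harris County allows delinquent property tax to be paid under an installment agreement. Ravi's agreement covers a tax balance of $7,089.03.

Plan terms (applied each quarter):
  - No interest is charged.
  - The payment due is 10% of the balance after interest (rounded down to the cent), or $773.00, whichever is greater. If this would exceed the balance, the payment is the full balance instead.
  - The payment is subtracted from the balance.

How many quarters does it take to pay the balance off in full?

Quarter 1: opening $7,089.03; payment $773.00; balance $6,316.03
Quarter 2: opening $6,316.03; payment $773.00; balance $5,543.03
Quarter 3: opening $5,543.03; payment $773.00; balance $4,770.03
Quarter 4: opening $4,770.03; payment $773.00; balance $3,997.03
Quarter 5: opening $3,997.03; payment $773.00; balance $3,224.03
Quarter 6: opening $3,224.03; payment $773.00; balance $2,451.03
Quarter 7: opening $2,451.03; payment $773.00; balance $1,678.03
Quarter 8: opening $1,678.03; payment $773.00; balance $905.03
Quarter 9: opening $905.03; payment $773.00; balance $132.03
Quarter 10: opening $132.03; payment $132.03; balance $0.00
Balance reaches $0.00 in quarter 10.

10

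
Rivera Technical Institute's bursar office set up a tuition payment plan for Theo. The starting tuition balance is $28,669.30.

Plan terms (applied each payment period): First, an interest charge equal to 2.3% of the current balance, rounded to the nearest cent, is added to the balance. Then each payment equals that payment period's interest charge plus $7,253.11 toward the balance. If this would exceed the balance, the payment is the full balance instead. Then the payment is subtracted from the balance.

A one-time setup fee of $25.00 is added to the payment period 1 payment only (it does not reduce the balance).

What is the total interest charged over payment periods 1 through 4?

Payment period 1: $28,669.30 +$659.39 interest = $29,328.69; pay $7,912.50 (+ $25.00 fee) → $21,416.19
Payment period 2: $21,416.19 +$492.57 interest = $21,908.76; pay $7,745.68 → $14,163.08
Payment period 3: $14,163.08 +$325.75 interest = $14,488.83; pay $7,578.86 → $6,909.97
Payment period 4: $6,909.97 +$158.93 interest = $7,068.90; pay $7,068.90 → $0.00
Total interest: $659.39 + $492.57 + $325.75 + $158.93 = $1,636.64

$1,636.64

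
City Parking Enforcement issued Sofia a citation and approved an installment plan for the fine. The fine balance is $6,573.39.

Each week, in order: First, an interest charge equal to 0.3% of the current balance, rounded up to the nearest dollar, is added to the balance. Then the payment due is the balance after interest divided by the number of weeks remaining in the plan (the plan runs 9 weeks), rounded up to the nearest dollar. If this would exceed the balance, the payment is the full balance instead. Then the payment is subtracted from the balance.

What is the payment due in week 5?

Week 1: $6,573.39 +$20.00 interest = $6,593.39; pay $733.00 → $5,860.39
Week 2: $5,860.39 +$18.00 interest = $5,878.39; pay $735.00 → $5,143.39
Week 3: $5,143.39 +$16.00 interest = $5,159.39; pay $738.00 → $4,421.39
Week 4: $4,421.39 +$14.00 interest = $4,435.39; pay $740.00 → $3,695.39
Week 5: $3,695.39 +$12.00 interest = $3,707.39; pay $742.00 → $2,965.39

$742.00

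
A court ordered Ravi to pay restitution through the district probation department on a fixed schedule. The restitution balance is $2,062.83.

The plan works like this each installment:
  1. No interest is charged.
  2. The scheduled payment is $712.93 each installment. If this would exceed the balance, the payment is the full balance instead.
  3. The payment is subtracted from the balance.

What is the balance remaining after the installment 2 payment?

$636.97

Installment 1: $2,062.83 − $712.93 → $1,349.90
Installment 2: $1,349.90 − $712.93 → $636.97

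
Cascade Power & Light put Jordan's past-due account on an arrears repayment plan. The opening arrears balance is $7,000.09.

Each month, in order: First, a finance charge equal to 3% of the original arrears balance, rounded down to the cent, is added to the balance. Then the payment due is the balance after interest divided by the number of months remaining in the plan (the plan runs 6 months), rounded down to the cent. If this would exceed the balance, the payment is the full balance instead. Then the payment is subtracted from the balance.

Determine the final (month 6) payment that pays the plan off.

$1,681.19

# | Opening | Interest | Payment | End bal
1 | $7,000.09 | $210.00 | $1,201.68 | $6,008.41
2 | $6,008.41 | $210.00 | $1,243.68 | $4,974.73
3 | $4,974.73 | $210.00 | $1,296.18 | $3,888.55
4 | $3,888.55 | $210.00 | $1,366.18 | $2,732.37
5 | $2,732.37 | $210.00 | $1,471.18 | $1,471.19
6 | $1,471.19 | $210.00 | $1,681.19 | $0.00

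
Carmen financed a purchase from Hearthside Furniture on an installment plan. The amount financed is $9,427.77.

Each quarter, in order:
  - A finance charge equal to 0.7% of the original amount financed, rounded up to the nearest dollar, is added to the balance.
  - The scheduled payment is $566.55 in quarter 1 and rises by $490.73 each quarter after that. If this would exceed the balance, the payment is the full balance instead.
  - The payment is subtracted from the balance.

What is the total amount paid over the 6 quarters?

$9,823.77

Quarter 1: $9,427.77 +$66.00 interest = $9,493.77; pay $566.55 → $8,927.22
Quarter 2: $8,927.22 +$66.00 interest = $8,993.22; pay $1,057.28 → $7,935.94
Quarter 3: $7,935.94 +$66.00 interest = $8,001.94; pay $1,548.01 → $6,453.93
Quarter 4: $6,453.93 +$66.00 interest = $6,519.93; pay $2,038.74 → $4,481.19
Quarter 5: $4,481.19 +$66.00 interest = $4,547.19; pay $2,529.47 → $2,017.72
Quarter 6: $2,017.72 +$66.00 interest = $2,083.72; pay $2,083.72 → $0.00
Total paid: $9,823.77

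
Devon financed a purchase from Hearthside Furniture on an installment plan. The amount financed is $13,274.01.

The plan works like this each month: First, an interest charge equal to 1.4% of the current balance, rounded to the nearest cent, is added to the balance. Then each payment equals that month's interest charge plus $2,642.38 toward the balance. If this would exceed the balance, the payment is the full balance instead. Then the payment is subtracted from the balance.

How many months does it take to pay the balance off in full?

6

Month 1: opening $13,274.01; interest $185.84 → $13,459.85; payment $2,828.22; balance $10,631.63
Month 2: opening $10,631.63; interest $148.84 → $10,780.47; payment $2,791.22; balance $7,989.25
Month 3: opening $7,989.25; interest $111.85 → $8,101.10; payment $2,754.23; balance $5,346.87
Month 4: opening $5,346.87; interest $74.86 → $5,421.73; payment $2,717.24; balance $2,704.49
Month 5: opening $2,704.49; interest $37.86 → $2,742.35; payment $2,680.24; balance $62.11
Month 6: opening $62.11; interest $0.87 → $62.98; payment $62.98; balance $0.00
Balance reaches $0.00 in month 6.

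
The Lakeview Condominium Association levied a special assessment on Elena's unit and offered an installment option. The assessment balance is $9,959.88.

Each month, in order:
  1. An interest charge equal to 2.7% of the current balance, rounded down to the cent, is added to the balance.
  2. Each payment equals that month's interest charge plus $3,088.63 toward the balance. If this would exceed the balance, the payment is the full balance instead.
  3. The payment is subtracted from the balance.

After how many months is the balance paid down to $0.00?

4

# | Opening | Interest | Payment | End bal
1 | $9,959.88 | $268.91 | $3,357.54 | $6,871.25
2 | $6,871.25 | $185.52 | $3,274.15 | $3,782.62
3 | $3,782.62 | $102.13 | $3,190.76 | $693.99
4 | $693.99 | $18.73 | $712.72 | $0.00
Balance reaches $0.00 in month 4.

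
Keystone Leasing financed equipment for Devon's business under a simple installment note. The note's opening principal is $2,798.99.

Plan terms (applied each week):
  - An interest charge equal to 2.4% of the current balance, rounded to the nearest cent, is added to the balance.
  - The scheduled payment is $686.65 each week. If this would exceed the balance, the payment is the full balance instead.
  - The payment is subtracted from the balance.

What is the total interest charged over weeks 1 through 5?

# | Opening | Interest | Payment | End bal
1 | $2,798.99 | $67.18 | $686.65 | $2,179.52
2 | $2,179.52 | $52.31 | $686.65 | $1,545.18
3 | $1,545.18 | $37.08 | $686.65 | $895.61
4 | $895.61 | $21.49 | $686.65 | $230.45
5 | $230.45 | $5.53 | $235.98 | $0.00
Total interest: $67.18 + $52.31 + $37.08 + $21.49 + $5.53 = $183.59

$183.59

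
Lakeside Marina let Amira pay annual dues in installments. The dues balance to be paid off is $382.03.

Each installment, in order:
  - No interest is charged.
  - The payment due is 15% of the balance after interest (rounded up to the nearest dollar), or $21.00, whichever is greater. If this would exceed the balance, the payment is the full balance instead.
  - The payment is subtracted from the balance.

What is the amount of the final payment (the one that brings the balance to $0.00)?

Installment 1: $382.03 − $58.00 → $324.03
Installment 2: $324.03 − $49.00 → $275.03
Installment 3: $275.03 − $42.00 → $233.03
Installment 4: $233.03 − $35.00 → $198.03
Installment 5: $198.03 − $30.00 → $168.03
Installment 6: $168.03 − $26.00 → $142.03
Installment 7: $142.03 − $22.00 → $120.03
Installment 8: $120.03 − $21.00 → $99.03
Installment 9: $99.03 − $21.00 → $78.03
Installment 10: $78.03 − $21.00 → $57.03
Installment 11: $57.03 − $21.00 → $36.03
Installment 12: $36.03 − $21.00 → $15.03
Installment 13: $15.03 − $15.03 → $0.00

$15.03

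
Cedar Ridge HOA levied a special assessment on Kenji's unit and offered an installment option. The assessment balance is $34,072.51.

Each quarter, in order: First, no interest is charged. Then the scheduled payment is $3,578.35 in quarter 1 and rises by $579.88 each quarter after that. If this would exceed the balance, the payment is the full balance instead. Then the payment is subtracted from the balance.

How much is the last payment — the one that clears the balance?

$3,904.21

Quarter 1: $34,072.51 − $3,578.35 → $30,494.16
Quarter 2: $30,494.16 − $4,158.23 → $26,335.93
Quarter 3: $26,335.93 − $4,738.11 → $21,597.82
Quarter 4: $21,597.82 − $5,317.99 → $16,279.83
Quarter 5: $16,279.83 − $5,897.87 → $10,381.96
Quarter 6: $10,381.96 − $6,477.75 → $3,904.21
Quarter 7: $3,904.21 − $3,904.21 → $0.00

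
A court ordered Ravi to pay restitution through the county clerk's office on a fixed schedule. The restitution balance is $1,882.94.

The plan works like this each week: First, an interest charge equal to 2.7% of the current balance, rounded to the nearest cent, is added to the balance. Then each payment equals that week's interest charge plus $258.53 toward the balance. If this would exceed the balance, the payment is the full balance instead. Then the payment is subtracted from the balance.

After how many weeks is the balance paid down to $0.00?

8

Week 1: opening $1,882.94; interest $50.84 → $1,933.78; payment $309.37; balance $1,624.41
Week 2: opening $1,624.41; interest $43.86 → $1,668.27; payment $302.39; balance $1,365.88
Week 3: opening $1,365.88; interest $36.88 → $1,402.76; payment $295.41; balance $1,107.35
Week 4: opening $1,107.35; interest $29.90 → $1,137.25; payment $288.43; balance $848.82
Week 5: opening $848.82; interest $22.92 → $871.74; payment $281.45; balance $590.29
Week 6: opening $590.29; interest $15.94 → $606.23; payment $274.47; balance $331.76
Week 7: opening $331.76; interest $8.96 → $340.72; payment $267.49; balance $73.23
Week 8: opening $73.23; interest $1.98 → $75.21; payment $75.21; balance $0.00
Balance reaches $0.00 in week 8.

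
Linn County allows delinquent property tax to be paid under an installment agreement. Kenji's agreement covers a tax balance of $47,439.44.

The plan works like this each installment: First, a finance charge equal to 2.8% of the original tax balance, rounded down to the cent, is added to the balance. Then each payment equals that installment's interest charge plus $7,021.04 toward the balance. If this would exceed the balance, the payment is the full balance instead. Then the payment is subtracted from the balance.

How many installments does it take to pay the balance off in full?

7

Installment 1: opening $47,439.44; interest $1,328.30 → $48,767.74; payment $8,349.34; balance $40,418.40
Installment 2: opening $40,418.40; interest $1,328.30 → $41,746.70; payment $8,349.34; balance $33,397.36
Installment 3: opening $33,397.36; interest $1,328.30 → $34,725.66; payment $8,349.34; balance $26,376.32
Installment 4: opening $26,376.32; interest $1,328.30 → $27,704.62; payment $8,349.34; balance $19,355.28
Installment 5: opening $19,355.28; interest $1,328.30 → $20,683.58; payment $8,349.34; balance $12,334.24
Installment 6: opening $12,334.24; interest $1,328.30 → $13,662.54; payment $8,349.34; balance $5,313.20
Installment 7: opening $5,313.20; interest $1,328.30 → $6,641.50; payment $6,641.50; balance $0.00
Balance reaches $0.00 in installment 7.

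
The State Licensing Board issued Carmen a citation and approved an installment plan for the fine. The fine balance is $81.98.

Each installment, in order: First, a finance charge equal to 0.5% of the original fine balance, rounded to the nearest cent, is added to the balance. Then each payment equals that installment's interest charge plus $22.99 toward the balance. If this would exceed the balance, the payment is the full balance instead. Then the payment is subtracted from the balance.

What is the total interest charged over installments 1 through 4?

$1.64

Installment 1: $81.98 +$0.41 interest = $82.39; pay $23.40 → $58.99
Installment 2: $58.99 +$0.41 interest = $59.40; pay $23.40 → $36.00
Installment 3: $36.00 +$0.41 interest = $36.41; pay $23.40 → $13.01
Installment 4: $13.01 +$0.41 interest = $13.42; pay $13.42 → $0.00
Total interest: $0.41 + $0.41 + $0.41 + $0.41 = $1.64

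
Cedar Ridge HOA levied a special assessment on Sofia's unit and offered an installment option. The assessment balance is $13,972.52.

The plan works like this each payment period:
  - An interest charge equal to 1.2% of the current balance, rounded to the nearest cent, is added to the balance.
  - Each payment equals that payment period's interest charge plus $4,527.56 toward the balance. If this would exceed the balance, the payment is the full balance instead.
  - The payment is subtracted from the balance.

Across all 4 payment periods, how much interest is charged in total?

Payment period 1: opening $13,972.52; interest $167.67 → $14,140.19; payment $4,695.23; balance $9,444.96
Payment period 2: opening $9,444.96; interest $113.34 → $9,558.30; payment $4,640.90; balance $4,917.40
Payment period 3: opening $4,917.40; interest $59.01 → $4,976.41; payment $4,586.57; balance $389.84
Payment period 4: opening $389.84; interest $4.68 → $394.52; payment $394.52; balance $0.00
Total interest: $167.67 + $113.34 + $59.01 + $4.68 = $344.70

$344.70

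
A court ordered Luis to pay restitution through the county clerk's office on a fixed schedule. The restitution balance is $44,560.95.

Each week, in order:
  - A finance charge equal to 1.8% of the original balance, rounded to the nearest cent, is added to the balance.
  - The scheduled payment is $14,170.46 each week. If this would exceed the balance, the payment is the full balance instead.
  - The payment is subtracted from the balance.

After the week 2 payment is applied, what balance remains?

Week 1: $44,560.95 +$802.10 interest = $45,363.05; pay $14,170.46 → $31,192.59
Week 2: $31,192.59 +$802.10 interest = $31,994.69; pay $14,170.46 → $17,824.23

$17,824.23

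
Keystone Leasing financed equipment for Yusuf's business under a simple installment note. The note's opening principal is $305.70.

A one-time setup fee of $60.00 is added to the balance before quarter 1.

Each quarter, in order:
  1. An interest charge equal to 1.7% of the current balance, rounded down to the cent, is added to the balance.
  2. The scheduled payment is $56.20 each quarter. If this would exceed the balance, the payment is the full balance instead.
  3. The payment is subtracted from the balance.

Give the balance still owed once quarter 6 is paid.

# | Opening | Interest | Payment | End bal
1 | $365.70 | $6.21 | $56.20 | $315.71
2 | $315.71 | $5.36 | $56.20 | $264.87
3 | $264.87 | $4.50 | $56.20 | $213.17
4 | $213.17 | $3.62 | $56.20 | $160.59
5 | $160.59 | $2.73 | $56.20 | $107.12
6 | $107.12 | $1.82 | $56.20 | $52.74

$52.74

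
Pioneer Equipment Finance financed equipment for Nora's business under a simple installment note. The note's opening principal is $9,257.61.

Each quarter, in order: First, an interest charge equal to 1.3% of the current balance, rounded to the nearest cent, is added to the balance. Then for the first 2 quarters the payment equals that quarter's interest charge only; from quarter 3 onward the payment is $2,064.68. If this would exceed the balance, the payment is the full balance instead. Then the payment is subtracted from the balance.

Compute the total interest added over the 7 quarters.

$586.38

Quarter 1: opening $9,257.61; interest $120.35 → $9,377.96; payment $120.35; balance $9,257.61
Quarter 2: opening $9,257.61; interest $120.35 → $9,377.96; payment $120.35; balance $9,257.61
Quarter 3: opening $9,257.61; interest $120.35 → $9,377.96; payment $2,064.68; balance $7,313.28
Quarter 4: opening $7,313.28; interest $95.07 → $7,408.35; payment $2,064.68; balance $5,343.67
Quarter 5: opening $5,343.67; interest $69.47 → $5,413.14; payment $2,064.68; balance $3,348.46
Quarter 6: opening $3,348.46; interest $43.53 → $3,391.99; payment $2,064.68; balance $1,327.31
Quarter 7: opening $1,327.31; interest $17.26 → $1,344.57; payment $1,344.57; balance $0.00
Total interest: $120.35 + $120.35 + $120.35 + $95.07 + $69.47 + $43.53 + $17.26 = $586.38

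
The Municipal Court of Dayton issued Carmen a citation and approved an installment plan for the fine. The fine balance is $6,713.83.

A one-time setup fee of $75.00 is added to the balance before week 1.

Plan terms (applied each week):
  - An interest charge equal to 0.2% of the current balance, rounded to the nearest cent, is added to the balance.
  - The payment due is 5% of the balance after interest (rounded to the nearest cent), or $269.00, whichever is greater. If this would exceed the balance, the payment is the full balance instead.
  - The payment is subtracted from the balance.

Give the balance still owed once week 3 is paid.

$5,855.56

Week 1: opening $6,788.83; interest $13.58 → $6,802.41; payment $340.12; balance $6,462.29
Week 2: opening $6,462.29; interest $12.92 → $6,475.21; payment $323.76; balance $6,151.45
Week 3: opening $6,151.45; interest $12.30 → $6,163.75; payment $308.19; balance $5,855.56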